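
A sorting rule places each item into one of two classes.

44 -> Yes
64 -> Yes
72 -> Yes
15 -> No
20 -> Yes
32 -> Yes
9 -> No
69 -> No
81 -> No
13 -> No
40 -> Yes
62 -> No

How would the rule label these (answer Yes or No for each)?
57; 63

The simplest hypothesis consistent with all the labels is: multiple of 4.
57 → 57 = 4·14 + 1 → No.
63 → 63 = 4·15 + 3 → No.

No, No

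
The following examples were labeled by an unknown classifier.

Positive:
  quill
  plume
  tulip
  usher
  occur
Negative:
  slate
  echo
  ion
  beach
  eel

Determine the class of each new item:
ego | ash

Every 'Positive' example satisfies: contains 'u'. None of the 'Negative' examples do.
Negative: ego, since no 'u'.
Negative: ash, since no 'u'.

Negative, Negative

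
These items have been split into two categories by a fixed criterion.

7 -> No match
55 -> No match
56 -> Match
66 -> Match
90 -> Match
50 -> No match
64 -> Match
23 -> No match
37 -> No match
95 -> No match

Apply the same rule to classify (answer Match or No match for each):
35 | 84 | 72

A rule that fits every label: even AND at least 55 — true of each 'Match' example, false of each 'No match' one.
35: 35 is odd, 35 < 55 — doesn't qualify, so No match.
84: 84 is even, 84 ≥ 55 — has this property, so Match.
72: 72 is even, 72 ≥ 55 — has this property, so Match.

No match, Match, Match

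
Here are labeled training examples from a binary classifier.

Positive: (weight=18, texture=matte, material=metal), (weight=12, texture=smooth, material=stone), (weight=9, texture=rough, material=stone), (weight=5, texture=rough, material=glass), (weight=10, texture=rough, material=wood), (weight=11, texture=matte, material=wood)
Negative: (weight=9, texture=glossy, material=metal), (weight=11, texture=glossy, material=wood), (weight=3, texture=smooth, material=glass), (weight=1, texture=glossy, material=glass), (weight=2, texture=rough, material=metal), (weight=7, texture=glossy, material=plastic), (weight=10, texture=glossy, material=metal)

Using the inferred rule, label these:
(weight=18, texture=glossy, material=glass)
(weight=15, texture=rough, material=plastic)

Negative, Positive

Every 'Positive' example satisfies: texture is not glossy AND weight ≥ 5. None of the 'Negative' examples do.
(weight=18, texture=glossy, material=glass) → texture is glossy, weight = 18 → Negative. (weight=15, texture=rough, material=plastic) → texture is rough, weight = 15 → Positive.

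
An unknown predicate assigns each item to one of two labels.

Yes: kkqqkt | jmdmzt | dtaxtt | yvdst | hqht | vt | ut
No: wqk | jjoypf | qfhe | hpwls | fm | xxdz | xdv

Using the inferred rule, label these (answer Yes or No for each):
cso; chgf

All 'Yes' examples share one property — contains 't' — and every 'No' example lacks it.
cso → no 't' → No. chgf → no 't' → No.

No, No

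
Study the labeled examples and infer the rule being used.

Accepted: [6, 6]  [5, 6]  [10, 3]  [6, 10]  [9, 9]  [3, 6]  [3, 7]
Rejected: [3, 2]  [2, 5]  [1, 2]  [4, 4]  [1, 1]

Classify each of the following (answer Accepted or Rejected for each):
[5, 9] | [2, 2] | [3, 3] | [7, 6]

The classifier is using: sum ≥ 9.
[5, 9] — 5+9 = 14, hence Accepted.
[2, 2] — 2+2 = 4, hence Rejected.
[3, 3] — 3+3 = 6, hence Rejected.
[7, 6] — 7+6 = 13, hence Accepted.

Accepted, Rejected, Rejected, Accepted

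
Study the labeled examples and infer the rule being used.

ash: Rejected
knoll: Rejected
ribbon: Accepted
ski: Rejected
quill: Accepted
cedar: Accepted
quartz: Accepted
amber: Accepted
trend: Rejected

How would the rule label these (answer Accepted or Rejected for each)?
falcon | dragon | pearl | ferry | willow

One predicate separates the groups cleanly: has ≥ 2 vowels.
falcon: 2 vowels, matches → Accepted.
dragon: 2 vowels, matches → Accepted.
pearl: 2 vowels, matches → Accepted.
ferry: 1 vowel, doesn't qualify → Rejected.
willow: 2 vowels, matches → Accepted.

Accepted, Accepted, Accepted, Rejected, Accepted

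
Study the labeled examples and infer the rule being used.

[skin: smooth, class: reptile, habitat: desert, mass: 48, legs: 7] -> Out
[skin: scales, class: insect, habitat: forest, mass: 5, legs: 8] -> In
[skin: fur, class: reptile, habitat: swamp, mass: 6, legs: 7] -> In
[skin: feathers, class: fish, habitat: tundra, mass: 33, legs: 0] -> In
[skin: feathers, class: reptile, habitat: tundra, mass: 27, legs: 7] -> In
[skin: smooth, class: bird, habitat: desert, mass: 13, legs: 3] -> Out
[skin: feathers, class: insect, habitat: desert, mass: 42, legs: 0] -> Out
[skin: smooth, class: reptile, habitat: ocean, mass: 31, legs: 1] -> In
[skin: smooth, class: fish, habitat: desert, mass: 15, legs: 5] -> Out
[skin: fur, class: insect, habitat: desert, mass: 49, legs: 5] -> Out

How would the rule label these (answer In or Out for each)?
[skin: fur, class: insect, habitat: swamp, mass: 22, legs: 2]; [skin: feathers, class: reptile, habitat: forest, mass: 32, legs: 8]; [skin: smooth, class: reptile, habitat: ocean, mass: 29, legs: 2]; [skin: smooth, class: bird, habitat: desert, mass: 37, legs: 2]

In, In, In, Out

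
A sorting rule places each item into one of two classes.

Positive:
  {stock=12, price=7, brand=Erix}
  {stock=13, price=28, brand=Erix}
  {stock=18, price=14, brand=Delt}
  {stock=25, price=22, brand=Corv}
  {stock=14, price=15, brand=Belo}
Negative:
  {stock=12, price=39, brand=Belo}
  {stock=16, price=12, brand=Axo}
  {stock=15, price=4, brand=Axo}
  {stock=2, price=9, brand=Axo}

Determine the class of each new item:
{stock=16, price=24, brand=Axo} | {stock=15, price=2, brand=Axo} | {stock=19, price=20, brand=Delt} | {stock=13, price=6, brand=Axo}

Negative, Negative, Positive, Negative

Every 'Positive' example satisfies: brand is not Axo AND price ≤ 28. None of the 'Negative' examples do.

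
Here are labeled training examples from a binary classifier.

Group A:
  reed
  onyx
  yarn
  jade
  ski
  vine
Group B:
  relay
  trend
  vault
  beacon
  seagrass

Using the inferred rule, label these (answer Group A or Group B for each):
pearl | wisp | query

Group B, Group A, Group B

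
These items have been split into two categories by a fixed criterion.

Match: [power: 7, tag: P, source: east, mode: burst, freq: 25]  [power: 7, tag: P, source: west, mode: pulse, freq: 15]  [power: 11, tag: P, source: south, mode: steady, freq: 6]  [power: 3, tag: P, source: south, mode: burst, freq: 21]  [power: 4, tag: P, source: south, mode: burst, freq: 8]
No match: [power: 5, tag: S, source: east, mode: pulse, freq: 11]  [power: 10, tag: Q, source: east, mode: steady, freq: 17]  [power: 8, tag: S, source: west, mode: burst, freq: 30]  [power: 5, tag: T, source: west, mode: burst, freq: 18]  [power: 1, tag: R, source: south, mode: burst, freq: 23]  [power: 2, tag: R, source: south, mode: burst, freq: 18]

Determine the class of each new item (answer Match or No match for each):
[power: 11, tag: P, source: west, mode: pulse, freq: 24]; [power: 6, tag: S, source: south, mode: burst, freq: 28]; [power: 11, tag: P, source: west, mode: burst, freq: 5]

The simplest hypothesis consistent with all the labels is: tag is P.

Match, No match, Match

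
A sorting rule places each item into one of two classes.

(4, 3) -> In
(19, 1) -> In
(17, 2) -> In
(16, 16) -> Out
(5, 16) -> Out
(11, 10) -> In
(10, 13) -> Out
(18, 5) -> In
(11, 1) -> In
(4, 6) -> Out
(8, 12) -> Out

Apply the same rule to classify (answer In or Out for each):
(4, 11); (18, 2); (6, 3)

Out, In, In

One predicate separates the groups cleanly: first > second.
(4, 11) — 4 < 11, hence Out.
(18, 2) — 18 > 2, hence In.
(6, 3) — 6 > 3, hence In.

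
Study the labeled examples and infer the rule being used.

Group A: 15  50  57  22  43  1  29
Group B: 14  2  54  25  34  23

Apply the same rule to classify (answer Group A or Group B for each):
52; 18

The common property of the 'Group A' items is: ≡ 1 (mod 7). No 'Group B' item has it.

Group B, Group B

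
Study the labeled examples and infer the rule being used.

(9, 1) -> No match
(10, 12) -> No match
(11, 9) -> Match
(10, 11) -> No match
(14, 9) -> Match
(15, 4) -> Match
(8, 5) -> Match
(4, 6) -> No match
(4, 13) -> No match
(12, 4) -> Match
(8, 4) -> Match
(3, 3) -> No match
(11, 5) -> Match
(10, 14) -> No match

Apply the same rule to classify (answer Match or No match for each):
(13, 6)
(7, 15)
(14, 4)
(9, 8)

Match, No match, Match, Match

'Match' ⟺ first > second AND sum ≥ 12.
Match: (13, 6), since 13 > 6, 13+6 = 19. No match: (7, 15), since 7 < 15, 7+15 = 22. Match: (14, 4), since 14 > 4, 14+4 = 18. Match: (9, 8), since 9 > 8, 9+8 = 17.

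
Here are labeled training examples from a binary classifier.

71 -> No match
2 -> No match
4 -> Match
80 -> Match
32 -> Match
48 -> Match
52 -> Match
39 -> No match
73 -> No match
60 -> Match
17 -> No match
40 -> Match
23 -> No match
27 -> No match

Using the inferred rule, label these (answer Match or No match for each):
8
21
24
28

Match, No match, Match, Match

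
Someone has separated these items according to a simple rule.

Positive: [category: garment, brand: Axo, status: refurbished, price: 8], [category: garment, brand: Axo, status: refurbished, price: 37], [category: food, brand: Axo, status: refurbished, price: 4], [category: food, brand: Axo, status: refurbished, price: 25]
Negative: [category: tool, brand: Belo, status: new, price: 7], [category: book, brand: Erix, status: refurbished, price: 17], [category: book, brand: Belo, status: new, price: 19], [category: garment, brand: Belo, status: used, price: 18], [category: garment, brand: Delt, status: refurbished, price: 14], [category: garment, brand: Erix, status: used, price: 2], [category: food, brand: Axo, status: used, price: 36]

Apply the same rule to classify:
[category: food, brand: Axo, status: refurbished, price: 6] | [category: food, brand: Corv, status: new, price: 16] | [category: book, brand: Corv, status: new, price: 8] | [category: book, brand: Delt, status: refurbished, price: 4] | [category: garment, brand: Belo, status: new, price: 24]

The pattern is that an item is 'Positive' exactly when: status is refurbished AND brand is Axo.
[category: food, brand: Axo, status: refurbished, price: 6]: status is refurbished, brand is Axo — satisfies this, so Positive.
[category: food, brand: Corv, status: new, price: 16]: status is new, brand is Corv — fails this test, so Negative.
[category: book, brand: Corv, status: new, price: 8]: status is new, brand is Corv — fails this test, so Negative.
[category: book, brand: Delt, status: refurbished, price: 4]: status is refurbished, brand is Delt — fails this test, so Negative.
[category: garment, brand: Belo, status: new, price: 24]: status is new, brand is Belo — fails this test, so Negative.

Positive, Negative, Negative, Negative, Negative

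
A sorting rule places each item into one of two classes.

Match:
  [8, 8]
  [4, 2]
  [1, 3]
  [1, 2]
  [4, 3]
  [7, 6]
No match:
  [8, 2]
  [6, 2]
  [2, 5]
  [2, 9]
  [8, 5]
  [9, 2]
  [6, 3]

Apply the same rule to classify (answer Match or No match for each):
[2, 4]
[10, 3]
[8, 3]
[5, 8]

One predicate separates the groups cleanly: |first − second| ≤ 2.
[2, 4] → |2−4| = 2 → Match. [10, 3] → |10−3| = 7 → No match. [8, 3] → |8−3| = 5 → No match. [5, 8] → |5−8| = 3 → No match.

Match, No match, No match, No match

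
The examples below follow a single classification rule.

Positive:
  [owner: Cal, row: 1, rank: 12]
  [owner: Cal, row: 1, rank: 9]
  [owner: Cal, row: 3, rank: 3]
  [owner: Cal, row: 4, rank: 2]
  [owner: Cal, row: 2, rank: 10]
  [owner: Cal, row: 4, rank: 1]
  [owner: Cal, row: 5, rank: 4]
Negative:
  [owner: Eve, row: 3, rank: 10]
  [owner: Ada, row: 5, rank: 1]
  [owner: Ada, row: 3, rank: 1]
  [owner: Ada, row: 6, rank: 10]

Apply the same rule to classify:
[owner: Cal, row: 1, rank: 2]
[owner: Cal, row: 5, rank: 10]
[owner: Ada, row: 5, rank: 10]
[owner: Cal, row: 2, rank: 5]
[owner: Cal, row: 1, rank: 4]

The distinguishing property — owner is Cal — holds for all the 'Positive' cases and none of the 'Negative' cases.
[owner: Cal, row: 1, rank: 2]: owner is Cal — fits, so Positive.
[owner: Cal, row: 5, rank: 10]: owner is Cal — fits, so Positive.
[owner: Ada, row: 5, rank: 10]: owner is Ada — does not pass, so Negative.
[owner: Cal, row: 2, rank: 5]: owner is Cal — fits, so Positive.
[owner: Cal, row: 1, rank: 4]: owner is Cal — fits, so Positive.

Positive, Positive, Negative, Positive, Positive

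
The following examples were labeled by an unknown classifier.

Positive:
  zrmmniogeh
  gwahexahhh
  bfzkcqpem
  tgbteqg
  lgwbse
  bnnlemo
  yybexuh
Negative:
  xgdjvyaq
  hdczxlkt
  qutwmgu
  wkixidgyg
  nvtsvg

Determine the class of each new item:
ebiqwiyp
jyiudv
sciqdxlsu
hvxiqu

Positive, Negative, Negative, Negative

The classifier is using: contains 'e'.
ebiqwiyp: Positive (has 'e').
jyiudv: Negative (no 'e').
sciqdxlsu: Negative (no 'e').
hvxiqu: Negative (no 'e').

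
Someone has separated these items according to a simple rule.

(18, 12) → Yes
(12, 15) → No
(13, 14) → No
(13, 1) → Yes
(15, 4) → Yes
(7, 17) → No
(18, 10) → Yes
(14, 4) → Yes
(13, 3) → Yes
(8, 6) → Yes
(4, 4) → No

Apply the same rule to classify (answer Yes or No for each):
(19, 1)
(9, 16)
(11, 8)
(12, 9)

'Yes' ⟺ first > second.

Yes, No, Yes, Yes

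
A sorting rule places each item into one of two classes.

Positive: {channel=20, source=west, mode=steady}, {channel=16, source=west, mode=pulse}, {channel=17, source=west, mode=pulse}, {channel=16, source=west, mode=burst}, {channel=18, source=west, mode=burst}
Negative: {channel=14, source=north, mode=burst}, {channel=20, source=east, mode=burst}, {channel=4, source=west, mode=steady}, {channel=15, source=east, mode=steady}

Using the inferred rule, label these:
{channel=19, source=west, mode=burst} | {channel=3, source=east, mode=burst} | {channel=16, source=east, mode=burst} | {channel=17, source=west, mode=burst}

Every 'Positive' example satisfies: source is west AND channel ≥ 14. None of the 'Negative' examples do.
{channel=19, source=west, mode=burst}: source is west, channel = 19 — has this property, so Positive. {channel=3, source=east, mode=burst}: source is east, channel = 3 — fails the rule, so Negative. {channel=16, source=east, mode=burst}: source is east, channel = 16 — fails the rule, so Negative. {channel=17, source=west, mode=burst}: source is west, channel = 17 — has this property, so Positive.

Positive, Negative, Negative, Positive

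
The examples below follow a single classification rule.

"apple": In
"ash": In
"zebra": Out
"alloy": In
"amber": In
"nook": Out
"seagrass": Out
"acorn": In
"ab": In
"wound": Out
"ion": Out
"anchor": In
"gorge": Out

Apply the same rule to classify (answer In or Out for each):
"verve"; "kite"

Out, Out

Every 'In' example satisfies: starts with 'a'. None of the 'Out' examples do.
"verve" → starts with 'v' → Out.
"kite" → starts with 'k' → Out.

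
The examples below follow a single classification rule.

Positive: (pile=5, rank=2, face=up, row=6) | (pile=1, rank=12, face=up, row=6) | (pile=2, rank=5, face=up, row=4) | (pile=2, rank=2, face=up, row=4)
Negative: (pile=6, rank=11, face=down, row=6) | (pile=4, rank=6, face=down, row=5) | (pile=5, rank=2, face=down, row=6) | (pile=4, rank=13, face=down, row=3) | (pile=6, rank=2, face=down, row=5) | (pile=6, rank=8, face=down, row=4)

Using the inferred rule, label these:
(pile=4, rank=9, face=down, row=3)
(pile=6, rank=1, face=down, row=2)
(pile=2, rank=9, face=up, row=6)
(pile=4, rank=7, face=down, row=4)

The simplest hypothesis consistent with all the labels is: face is up.

Negative, Negative, Positive, Negative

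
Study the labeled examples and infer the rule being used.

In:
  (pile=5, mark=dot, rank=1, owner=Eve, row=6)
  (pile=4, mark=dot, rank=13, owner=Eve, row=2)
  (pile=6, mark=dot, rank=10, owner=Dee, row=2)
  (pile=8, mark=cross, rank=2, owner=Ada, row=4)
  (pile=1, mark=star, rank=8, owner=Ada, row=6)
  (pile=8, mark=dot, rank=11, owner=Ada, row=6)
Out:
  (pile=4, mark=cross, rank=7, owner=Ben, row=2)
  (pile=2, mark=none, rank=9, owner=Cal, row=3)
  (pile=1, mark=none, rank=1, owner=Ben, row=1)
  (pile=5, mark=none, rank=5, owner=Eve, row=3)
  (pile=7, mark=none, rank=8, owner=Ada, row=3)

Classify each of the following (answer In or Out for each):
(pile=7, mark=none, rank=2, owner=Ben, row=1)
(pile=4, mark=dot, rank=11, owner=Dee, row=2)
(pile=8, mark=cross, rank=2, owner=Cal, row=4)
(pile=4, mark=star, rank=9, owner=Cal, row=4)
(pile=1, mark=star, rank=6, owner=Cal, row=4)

Out, In, In, In, In

The pattern is that an item is 'In' exactly when: mark is dot OR row ≥ 4.
(pile=7, mark=none, rank=2, owner=Ben, row=1) → mark is none, row = 1 → Out. (pile=4, mark=dot, rank=11, owner=Dee, row=2) → mark is dot, row = 2 → In. (pile=8, mark=cross, rank=2, owner=Cal, row=4) → mark is cross, row = 4 → In. (pile=4, mark=star, rank=9, owner=Cal, row=4) → mark is star, row = 4 → In. (pile=1, mark=star, rank=6, owner=Cal, row=4) → mark is star, row = 4 → In.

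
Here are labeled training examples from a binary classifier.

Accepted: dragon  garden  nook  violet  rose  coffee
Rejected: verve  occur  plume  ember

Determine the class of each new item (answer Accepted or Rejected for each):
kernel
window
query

A rule that fits every label: even length — true of each 'Accepted' example, false of each 'Rejected' one.
Accepted: kernel, since length 6.
Accepted: window, since length 6.
Rejected: query, since length 5.

Accepted, Accepted, Rejected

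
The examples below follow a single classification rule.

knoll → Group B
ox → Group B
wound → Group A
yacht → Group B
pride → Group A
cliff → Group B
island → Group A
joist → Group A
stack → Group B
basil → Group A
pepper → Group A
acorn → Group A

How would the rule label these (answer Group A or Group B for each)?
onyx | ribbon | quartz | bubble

Group B, Group A, Group A, Group A

The pattern is that an item is 'Group A' exactly when: has ≥ 2 vowels.
onyx: Group B (1 vowel). ribbon: Group A (2 vowels). quartz: Group A (2 vowels). bubble: Group A (2 vowels).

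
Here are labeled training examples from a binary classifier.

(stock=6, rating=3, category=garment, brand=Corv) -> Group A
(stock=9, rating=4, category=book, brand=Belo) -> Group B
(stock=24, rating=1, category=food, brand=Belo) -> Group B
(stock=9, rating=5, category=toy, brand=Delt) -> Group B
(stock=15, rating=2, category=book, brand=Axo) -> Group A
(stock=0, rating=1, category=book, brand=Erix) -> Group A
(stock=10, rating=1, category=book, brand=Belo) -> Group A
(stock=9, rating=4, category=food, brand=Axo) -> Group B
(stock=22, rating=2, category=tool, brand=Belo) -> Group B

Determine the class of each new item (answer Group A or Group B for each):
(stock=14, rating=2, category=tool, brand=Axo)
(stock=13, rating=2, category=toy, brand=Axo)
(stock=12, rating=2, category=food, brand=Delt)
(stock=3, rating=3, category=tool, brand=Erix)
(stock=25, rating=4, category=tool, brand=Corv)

Rule: stock ≤ 15 AND rating ≤ 3. This holds for each 'Group A' example and fails for each 'Group B' one.
(stock=14, rating=2, category=tool, brand=Axo): Group A (stock = 14, rating = 2). (stock=13, rating=2, category=toy, brand=Axo): Group A (stock = 13, rating = 2). (stock=12, rating=2, category=food, brand=Delt): Group A (stock = 12, rating = 2). (stock=3, rating=3, category=tool, brand=Erix): Group A (stock = 3, rating = 3). (stock=25, rating=4, category=tool, brand=Corv): Group B (stock = 25, rating = 4).

Group A, Group A, Group A, Group A, Group B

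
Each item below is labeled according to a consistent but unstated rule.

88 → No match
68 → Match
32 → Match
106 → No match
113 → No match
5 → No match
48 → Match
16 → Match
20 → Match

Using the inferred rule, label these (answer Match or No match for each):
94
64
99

The rule appears to be: even AND at most 68.
94 — 94 is even, 94 > 68, hence No match. 64 — 64 is even, 64 ≤ 68, hence Match. 99 — 99 is odd, 99 > 68, hence No match.

No match, Match, No match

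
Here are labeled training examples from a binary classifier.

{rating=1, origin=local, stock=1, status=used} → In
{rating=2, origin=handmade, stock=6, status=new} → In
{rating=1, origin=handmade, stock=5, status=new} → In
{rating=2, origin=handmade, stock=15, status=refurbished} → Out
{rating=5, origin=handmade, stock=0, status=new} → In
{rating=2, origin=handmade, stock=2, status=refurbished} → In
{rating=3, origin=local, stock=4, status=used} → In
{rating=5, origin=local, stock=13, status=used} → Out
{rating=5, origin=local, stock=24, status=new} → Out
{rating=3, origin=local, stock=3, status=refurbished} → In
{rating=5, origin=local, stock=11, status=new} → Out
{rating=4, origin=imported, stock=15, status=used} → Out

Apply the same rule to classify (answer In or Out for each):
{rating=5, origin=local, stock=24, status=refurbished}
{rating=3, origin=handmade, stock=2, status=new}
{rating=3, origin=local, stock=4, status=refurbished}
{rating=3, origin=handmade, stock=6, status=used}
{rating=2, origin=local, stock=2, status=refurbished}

The simplest hypothesis consistent with all the labels is: stock ≤ 6.
Out: {rating=5, origin=local, stock=24, status=refurbished}, since stock = 24. In: {rating=3, origin=handmade, stock=2, status=new}, since stock = 2. In: {rating=3, origin=local, stock=4, status=refurbished}, since stock = 4. In: {rating=3, origin=handmade, stock=6, status=used}, since stock = 6. In: {rating=2, origin=local, stock=2, status=refurbished}, since stock = 2.

Out, In, In, In, In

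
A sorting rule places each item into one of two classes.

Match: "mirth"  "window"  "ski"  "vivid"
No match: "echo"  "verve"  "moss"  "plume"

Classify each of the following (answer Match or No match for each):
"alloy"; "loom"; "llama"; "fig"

No match, No match, No match, Match

The classifier is using: contains 'i'.
"alloy": no 'i' — does not pass, so No match. "loom": no 'i' — does not pass, so No match. "llama": no 'i' — does not pass, so No match. "fig": has 'i' — fits, so Match.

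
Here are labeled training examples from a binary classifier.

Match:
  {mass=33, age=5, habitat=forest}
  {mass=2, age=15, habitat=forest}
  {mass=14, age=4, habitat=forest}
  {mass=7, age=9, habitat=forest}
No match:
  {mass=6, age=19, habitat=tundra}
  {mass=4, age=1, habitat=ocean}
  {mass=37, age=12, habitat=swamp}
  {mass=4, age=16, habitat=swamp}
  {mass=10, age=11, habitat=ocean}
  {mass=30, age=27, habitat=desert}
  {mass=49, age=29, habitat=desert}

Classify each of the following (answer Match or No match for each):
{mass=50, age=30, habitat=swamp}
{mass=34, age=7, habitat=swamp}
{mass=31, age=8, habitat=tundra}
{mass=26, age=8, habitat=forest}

No match, No match, No match, Match

Looking at the examples, the only property every 'Match' case has and every 'No match' case lacks is: habitat is forest.
{mass=50, age=30, habitat=swamp} — habitat is swamp, hence No match.
{mass=34, age=7, habitat=swamp} — habitat is swamp, hence No match.
{mass=31, age=8, habitat=tundra} — habitat is tundra, hence No match.
{mass=26, age=8, habitat=forest} — habitat is forest, hence Match.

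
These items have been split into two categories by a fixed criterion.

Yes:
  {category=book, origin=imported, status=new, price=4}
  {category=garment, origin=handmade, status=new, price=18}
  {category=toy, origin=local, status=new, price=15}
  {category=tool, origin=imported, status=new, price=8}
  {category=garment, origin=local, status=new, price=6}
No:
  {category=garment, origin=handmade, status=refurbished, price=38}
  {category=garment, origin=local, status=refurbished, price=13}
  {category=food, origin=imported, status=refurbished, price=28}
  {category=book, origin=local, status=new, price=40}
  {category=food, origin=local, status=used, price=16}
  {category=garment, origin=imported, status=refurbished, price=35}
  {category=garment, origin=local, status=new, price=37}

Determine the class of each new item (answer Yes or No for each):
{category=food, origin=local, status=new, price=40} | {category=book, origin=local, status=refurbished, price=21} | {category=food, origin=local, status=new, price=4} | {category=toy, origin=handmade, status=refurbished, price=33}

The rule appears to be: status is new AND price ≤ 18.
{category=food, origin=local, status=new, price=40} → status is new, price = 40 → No. {category=book, origin=local, status=refurbished, price=21} → status is refurbished, price = 21 → No. {category=food, origin=local, status=new, price=4} → status is new, price = 4 → Yes. {category=toy, origin=handmade, status=refurbished, price=33} → status is refurbished, price = 33 → No.

No, No, Yes, No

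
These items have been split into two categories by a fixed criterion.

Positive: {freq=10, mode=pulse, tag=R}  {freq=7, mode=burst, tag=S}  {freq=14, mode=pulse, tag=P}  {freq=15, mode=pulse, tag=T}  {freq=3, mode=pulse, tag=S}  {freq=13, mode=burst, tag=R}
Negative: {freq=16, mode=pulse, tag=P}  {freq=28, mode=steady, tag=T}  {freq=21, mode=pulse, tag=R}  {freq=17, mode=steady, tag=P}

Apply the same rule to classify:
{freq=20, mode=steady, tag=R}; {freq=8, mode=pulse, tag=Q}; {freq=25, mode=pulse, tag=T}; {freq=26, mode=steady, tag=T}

Negative, Positive, Negative, Negative

The distinguishing property — freq ≤ 15 — holds for all the 'Positive' cases and none of the 'Negative' cases.
{freq=20, mode=steady, tag=R} — freq = 20, hence Negative.
{freq=8, mode=pulse, tag=Q} — freq = 8, hence Positive.
{freq=25, mode=pulse, tag=T} — freq = 25, hence Negative.
{freq=26, mode=steady, tag=T} — freq = 26, hence Negative.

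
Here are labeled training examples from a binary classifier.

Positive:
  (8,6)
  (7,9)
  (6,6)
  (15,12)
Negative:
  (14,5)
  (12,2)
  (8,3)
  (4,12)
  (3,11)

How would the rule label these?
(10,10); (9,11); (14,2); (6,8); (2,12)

Positive, Positive, Negative, Positive, Negative

The classifier is using: min ≥ 6.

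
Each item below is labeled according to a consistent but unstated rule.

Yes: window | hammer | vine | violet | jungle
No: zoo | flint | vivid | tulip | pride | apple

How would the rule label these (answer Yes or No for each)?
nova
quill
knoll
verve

Yes, No, No, No

The rule appears to be: even length.
nova → length 4 → Yes.
quill → length 5 → No.
knoll → length 5 → No.
verve → length 5 → No.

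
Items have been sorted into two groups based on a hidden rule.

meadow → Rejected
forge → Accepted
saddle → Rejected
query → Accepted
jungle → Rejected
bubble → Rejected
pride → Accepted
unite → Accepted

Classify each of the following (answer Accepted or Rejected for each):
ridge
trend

The classifier is using: odd length.
Accepted: ridge, since length 5.
Accepted: trend, since length 5.

Accepted, Accepted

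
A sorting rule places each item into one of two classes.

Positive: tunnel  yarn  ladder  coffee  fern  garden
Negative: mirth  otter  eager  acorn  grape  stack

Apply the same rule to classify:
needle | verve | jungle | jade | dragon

Positive, Negative, Positive, Positive, Positive

A rule that fits every label: even length — true of each 'Positive' example, false of each 'Negative' one.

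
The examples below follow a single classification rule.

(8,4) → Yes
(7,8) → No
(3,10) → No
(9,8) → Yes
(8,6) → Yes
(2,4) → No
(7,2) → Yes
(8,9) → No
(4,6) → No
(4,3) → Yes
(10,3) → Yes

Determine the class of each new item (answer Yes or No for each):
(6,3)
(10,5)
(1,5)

A rule that fits every label: first > second — true of each 'Yes' example, false of each 'No' one.
(6,3): 6 > 3 — meets the rule, so Yes.
(10,5): 10 > 5 — meets the rule, so Yes.
(1,5): 1 < 5 — doesn't qualify, so No.

Yes, Yes, No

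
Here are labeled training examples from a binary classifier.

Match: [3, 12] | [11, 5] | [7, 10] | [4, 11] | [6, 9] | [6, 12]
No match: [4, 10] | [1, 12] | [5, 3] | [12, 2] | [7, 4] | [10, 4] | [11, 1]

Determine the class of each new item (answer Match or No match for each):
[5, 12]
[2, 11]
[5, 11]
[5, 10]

Match, No match, Match, Match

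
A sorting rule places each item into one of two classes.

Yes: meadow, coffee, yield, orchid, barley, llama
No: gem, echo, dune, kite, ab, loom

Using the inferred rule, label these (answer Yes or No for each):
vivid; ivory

Yes, Yes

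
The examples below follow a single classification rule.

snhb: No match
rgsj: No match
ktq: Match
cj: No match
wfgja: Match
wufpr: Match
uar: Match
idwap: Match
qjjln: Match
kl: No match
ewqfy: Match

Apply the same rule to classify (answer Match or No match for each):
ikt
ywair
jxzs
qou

Match, Match, No match, Match

Comparing the two groups points to one rule — odd length.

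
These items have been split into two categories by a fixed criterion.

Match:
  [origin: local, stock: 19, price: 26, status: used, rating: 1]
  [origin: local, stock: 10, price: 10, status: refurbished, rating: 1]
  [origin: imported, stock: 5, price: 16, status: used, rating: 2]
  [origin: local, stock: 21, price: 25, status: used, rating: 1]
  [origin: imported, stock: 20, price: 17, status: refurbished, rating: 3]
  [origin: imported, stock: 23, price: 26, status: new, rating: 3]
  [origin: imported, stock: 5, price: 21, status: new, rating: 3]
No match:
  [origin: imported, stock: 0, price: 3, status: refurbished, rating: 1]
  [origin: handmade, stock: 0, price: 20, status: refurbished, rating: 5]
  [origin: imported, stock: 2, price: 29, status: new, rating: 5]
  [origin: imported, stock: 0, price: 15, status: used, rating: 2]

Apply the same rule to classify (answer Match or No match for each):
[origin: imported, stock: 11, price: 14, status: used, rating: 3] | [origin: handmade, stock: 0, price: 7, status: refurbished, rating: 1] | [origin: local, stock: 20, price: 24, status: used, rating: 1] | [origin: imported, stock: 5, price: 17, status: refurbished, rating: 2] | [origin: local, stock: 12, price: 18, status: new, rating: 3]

Match, No match, Match, Match, Match

One predicate separates the groups cleanly: stock ≥ 5.
[origin: imported, stock: 11, price: 14, status: used, rating: 3]: stock = 11, has this property → Match. [origin: handmade, stock: 0, price: 7, status: refurbished, rating: 1]: stock = 0, doesn't match → No match. [origin: local, stock: 20, price: 24, status: used, rating: 1]: stock = 20, has this property → Match. [origin: imported, stock: 5, price: 17, status: refurbished, rating: 2]: stock = 5, has this property → Match. [origin: local, stock: 12, price: 18, status: new, rating: 3]: stock = 12, has this property → Match.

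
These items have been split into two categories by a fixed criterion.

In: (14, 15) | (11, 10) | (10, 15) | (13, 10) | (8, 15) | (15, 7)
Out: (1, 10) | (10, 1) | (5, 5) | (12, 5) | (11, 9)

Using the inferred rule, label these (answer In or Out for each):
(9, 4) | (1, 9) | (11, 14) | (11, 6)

The pattern is that an item is 'In' exactly when: sum ≥ 21.
(9, 4) → 9+4 = 13 → Out.
(1, 9) → 1+9 = 10 → Out.
(11, 14) → 11+14 = 25 → In.
(11, 6) → 11+6 = 17 → Out.

Out, Out, In, Out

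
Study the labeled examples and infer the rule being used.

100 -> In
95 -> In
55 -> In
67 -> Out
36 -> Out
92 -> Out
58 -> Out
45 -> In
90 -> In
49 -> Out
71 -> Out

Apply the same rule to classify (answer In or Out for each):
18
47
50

Out, Out, In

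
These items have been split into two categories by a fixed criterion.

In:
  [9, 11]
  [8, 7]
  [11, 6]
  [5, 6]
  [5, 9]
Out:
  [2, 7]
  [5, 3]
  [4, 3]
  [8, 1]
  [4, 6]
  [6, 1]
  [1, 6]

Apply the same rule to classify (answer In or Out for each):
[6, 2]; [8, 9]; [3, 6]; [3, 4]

One predicate separates the groups cleanly: sum ≥ 11.
[6, 2]: 6+2 = 8, does not pass → Out.
[8, 9]: 8+9 = 17, qualifies → In.
[3, 6]: 3+6 = 9, does not pass → Out.
[3, 4]: 3+4 = 7, does not pass → Out.

Out, In, Out, Out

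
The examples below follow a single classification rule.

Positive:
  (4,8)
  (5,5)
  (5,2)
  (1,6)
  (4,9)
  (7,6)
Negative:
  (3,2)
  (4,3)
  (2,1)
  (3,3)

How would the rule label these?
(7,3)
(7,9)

Positive, Positive

The rule appears to be: max ≥ 5.
(7,3): max 7, fits → Positive. (7,9): max 9, fits → Positive.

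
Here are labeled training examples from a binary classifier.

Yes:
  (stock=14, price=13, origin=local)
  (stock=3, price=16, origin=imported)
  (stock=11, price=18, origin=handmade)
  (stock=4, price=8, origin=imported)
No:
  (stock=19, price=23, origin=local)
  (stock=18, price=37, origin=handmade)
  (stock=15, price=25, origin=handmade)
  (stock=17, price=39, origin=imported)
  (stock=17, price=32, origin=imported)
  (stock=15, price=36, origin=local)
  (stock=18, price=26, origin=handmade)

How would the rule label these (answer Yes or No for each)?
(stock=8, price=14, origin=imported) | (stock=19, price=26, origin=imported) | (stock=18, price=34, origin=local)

Yes, No, No

The rule appears to be: price ≤ 18.
Yes: (stock=8, price=14, origin=imported), since price = 14.
No: (stock=19, price=26, origin=imported), since price = 26.
No: (stock=18, price=34, origin=local), since price = 34.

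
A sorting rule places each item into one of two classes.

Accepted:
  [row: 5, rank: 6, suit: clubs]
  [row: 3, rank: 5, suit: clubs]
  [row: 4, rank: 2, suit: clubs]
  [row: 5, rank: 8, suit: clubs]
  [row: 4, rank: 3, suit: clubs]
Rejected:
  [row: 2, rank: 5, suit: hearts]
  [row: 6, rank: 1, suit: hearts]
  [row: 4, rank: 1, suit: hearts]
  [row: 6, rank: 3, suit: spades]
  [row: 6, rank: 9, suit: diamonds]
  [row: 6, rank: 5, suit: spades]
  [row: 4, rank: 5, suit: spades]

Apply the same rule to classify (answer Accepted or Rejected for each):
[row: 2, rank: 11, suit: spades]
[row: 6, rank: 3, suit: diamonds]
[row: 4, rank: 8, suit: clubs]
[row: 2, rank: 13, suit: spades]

Every 'Accepted' example satisfies: suit is clubs. None of the 'Rejected' examples do.
Rejected: [row: 2, rank: 11, suit: spades], since suit is spades.
Rejected: [row: 6, rank: 3, suit: diamonds], since suit is diamonds.
Accepted: [row: 4, rank: 8, suit: clubs], since suit is clubs.
Rejected: [row: 2, rank: 13, suit: spades], since suit is spades.

Rejected, Rejected, Accepted, Rejected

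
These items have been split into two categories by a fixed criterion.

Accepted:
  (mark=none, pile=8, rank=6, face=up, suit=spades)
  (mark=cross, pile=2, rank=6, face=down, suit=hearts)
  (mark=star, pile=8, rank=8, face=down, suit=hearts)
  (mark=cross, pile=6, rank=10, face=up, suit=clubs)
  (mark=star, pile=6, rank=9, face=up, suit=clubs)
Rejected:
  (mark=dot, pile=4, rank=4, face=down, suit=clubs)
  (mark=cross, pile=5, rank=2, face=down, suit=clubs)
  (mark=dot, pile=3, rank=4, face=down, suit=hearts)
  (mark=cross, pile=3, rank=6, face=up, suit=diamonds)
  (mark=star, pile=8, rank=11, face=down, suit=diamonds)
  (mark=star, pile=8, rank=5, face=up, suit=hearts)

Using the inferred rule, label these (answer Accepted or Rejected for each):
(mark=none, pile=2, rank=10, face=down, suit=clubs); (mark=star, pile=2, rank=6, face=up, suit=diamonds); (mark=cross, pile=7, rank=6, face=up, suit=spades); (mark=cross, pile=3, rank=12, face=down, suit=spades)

Accepted, Rejected, Accepted, Accepted

Rule: suit is not diamonds AND rank ≥ 6. This holds for each 'Accepted' example and fails for each 'Rejected' one.
(mark=none, pile=2, rank=10, face=down, suit=clubs) → suit is clubs, rank = 10 → Accepted.
(mark=star, pile=2, rank=6, face=up, suit=diamonds) → suit is diamonds, rank = 6 → Rejected.
(mark=cross, pile=7, rank=6, face=up, suit=spades) → suit is spades, rank = 6 → Accepted.
(mark=cross, pile=3, rank=12, face=down, suit=spades) → suit is spades, rank = 12 → Accepted.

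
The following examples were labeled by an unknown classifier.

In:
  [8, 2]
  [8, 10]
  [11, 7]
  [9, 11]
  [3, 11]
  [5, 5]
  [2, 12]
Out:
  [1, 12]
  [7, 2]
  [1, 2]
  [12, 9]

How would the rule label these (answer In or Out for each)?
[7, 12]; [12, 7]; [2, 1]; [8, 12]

Out, Out, Out, In

The simplest hypothesis consistent with all the labels is: sum is even.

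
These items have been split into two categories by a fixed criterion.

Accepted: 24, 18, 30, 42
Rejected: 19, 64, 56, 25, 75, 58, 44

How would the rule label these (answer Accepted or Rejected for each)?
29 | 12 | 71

All 'Accepted' examples share one property — multiple of 6 — and every 'Rejected' example lacks it.

Rejected, Accepted, Rejected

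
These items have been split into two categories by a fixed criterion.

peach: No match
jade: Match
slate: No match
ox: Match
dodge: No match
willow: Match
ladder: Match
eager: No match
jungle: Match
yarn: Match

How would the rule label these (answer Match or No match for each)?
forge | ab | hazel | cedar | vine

No match, Match, No match, No match, Match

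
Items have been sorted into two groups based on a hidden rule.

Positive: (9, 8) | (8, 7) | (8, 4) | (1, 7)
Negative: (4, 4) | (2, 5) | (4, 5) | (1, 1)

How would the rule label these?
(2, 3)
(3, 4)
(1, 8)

Negative, Negative, Positive

The classifier is using: max ≥ 7.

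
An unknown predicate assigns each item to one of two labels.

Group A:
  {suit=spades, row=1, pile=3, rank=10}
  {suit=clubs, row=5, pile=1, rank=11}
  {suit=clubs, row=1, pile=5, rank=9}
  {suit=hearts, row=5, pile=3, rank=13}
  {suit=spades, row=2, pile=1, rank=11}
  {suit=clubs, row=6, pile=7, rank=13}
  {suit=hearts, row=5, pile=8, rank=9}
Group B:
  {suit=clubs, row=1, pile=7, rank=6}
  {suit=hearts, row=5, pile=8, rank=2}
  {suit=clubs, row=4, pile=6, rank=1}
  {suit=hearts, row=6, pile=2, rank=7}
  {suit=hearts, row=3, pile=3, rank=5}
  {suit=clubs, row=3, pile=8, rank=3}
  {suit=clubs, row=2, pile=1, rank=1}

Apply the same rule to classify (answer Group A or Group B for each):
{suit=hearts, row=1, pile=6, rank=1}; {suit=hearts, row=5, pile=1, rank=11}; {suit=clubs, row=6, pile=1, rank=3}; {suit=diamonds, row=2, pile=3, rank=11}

Group B, Group A, Group B, Group A

The distinguishing property — rank ≥ 9 — holds for all the 'Group A' cases and none of the 'Group B' cases.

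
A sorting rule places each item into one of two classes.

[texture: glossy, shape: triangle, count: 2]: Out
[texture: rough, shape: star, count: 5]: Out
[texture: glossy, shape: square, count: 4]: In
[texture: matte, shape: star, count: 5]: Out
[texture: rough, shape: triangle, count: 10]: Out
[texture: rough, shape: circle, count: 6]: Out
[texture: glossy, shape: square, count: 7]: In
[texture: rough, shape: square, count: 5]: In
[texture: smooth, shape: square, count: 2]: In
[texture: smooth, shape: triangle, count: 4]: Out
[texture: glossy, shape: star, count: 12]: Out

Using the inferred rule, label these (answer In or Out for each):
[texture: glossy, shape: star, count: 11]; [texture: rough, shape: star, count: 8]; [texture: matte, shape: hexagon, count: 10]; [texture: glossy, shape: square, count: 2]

Out, Out, Out, In

The pattern is that an item is 'In' exactly when: shape is square.
[texture: glossy, shape: star, count: 11] → shape is star → Out.
[texture: rough, shape: star, count: 8] → shape is star → Out.
[texture: matte, shape: hexagon, count: 10] → shape is hexagon → Out.
[texture: glossy, shape: square, count: 2] → shape is square → In.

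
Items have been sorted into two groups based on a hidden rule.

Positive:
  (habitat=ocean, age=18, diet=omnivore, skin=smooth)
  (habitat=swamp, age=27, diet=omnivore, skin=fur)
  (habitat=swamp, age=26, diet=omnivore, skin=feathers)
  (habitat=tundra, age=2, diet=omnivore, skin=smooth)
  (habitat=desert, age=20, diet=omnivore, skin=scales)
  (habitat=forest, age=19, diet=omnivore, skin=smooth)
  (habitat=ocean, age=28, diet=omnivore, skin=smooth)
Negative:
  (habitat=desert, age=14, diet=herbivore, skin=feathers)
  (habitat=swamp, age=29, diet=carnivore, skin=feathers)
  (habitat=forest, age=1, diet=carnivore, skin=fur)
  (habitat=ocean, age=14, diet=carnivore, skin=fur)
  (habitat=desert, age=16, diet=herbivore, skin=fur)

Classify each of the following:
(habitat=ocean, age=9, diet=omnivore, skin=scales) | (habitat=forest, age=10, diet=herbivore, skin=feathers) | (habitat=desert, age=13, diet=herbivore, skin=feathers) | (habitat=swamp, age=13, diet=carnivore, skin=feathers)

The simplest hypothesis consistent with all the labels is: diet is omnivore.
(habitat=ocean, age=9, diet=omnivore, skin=scales) — diet is omnivore, hence Positive.
(habitat=forest, age=10, diet=herbivore, skin=feathers) — diet is herbivore, hence Negative.
(habitat=desert, age=13, diet=herbivore, skin=feathers) — diet is herbivore, hence Negative.
(habitat=swamp, age=13, diet=carnivore, skin=feathers) — diet is carnivore, hence Negative.

Positive, Negative, Negative, Negative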